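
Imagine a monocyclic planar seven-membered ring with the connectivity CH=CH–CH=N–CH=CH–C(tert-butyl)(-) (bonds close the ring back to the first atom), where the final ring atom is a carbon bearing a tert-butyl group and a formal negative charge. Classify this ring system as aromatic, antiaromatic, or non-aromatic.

Antiaromatic

Every ring atom contributes a p orbital perpendicular to the ring (every atom in a ring double bond is sp² and brings one electron to the p orbital; each sp² =N– keeps its lone pair in-plane and puts one electron into the π system; the carbanion's lone pair occupies the p orbital), so the π system is cyclic and fully conjugated.
Adding the contributions, 3 × 2 = 6 from the double-bond units + 2 from the C(tert-butyl)(-) atom = 8.
With 8 = 4·2 π electrons, Hückel's rule classifies the planar ring as antiaromatic.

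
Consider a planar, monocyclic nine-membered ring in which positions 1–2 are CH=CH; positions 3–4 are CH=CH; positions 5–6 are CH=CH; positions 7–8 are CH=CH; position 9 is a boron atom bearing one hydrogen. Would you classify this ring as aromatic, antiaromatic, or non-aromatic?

The p orbitals form a continuous loop: each doubly-bonded ring atom is sp² with one p-orbital electron; the boron has an empty p orbital. The ring is fully conjugated.
Tallying contributions gives 4 × 2 = 8 from the double-bond units + 0 from the BH atom = 8.
A 4n π count (8, n = 2) in a planar conjugated ring means antiaromatic.

Antiaromatic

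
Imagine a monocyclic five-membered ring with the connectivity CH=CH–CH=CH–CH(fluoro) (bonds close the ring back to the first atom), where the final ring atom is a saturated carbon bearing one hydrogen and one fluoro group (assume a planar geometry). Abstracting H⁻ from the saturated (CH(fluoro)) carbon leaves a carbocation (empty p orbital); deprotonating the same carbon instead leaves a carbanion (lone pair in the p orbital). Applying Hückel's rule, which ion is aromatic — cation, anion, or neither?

The anion

Both ions have a continuous loop of p orbitals — each ring atom is sp².
Cation: 2 × 2 + 0 = 4 π electrons → 4(1), antiaromatic.
Anion: 2 × 2 + 2 = 6 π electrons → 4(1)+2, aromatic.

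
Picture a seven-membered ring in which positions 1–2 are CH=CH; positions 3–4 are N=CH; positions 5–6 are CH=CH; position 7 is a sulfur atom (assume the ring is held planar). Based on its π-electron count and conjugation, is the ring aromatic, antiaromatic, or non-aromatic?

Antiaromatic

Check conjugation: every atom in a ring double bond is sp² and brings one electron to the p orbital; the doubly-bonded nitrogens are pyridine-type — their lone pairs lie in the ring plane, leaving one electron in the p orbital; the sulfur donates one lone pair from its p orbital — every position has a p orbital, so the cyclic π system is continuous.
Counting π electrons: 3 × 2 = 6 from the double-bond units + 2 from the S atom = 8.
8 = 4(2); a planar, fully conjugated 4n system is antiaromatic.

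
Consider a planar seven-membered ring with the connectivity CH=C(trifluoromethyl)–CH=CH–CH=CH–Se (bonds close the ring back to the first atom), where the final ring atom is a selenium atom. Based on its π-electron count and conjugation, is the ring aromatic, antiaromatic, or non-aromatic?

All ring atoms are sp² and supply a p orbital to the ring (every atom in a ring double bond is sp² and brings one electron to the p orbital; the selenium donates one lone pair from its p orbital); the conjugation is uninterrupted.
Counting π electrons: 3 × 2 = 6 from the double-bond units + 2 from the Se atom = 8.
A 4n π count (8, n = 2) in a planar conjugated ring means antiaromatic.

Antiaromatic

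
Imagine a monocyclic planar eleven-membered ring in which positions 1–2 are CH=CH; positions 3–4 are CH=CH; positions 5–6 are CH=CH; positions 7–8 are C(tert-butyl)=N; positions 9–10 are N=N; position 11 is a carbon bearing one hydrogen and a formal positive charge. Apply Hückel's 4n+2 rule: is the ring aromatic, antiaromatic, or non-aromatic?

Aromatic

Check conjugation: each doubly-bonded ring atom is sp² with one p-orbital electron; each sp² =N– keeps its lone pair in-plane and puts one electron into the π system; the carbocation has an empty p orbital — every position has a p orbital, so the cyclic π system is continuous.
Tallying contributions gives 5 × 2 = 10 from the double-bond units + 0 from the CH(+) atom = 10.
With 10 π electrons (n = 2), the Hückel 4n+2 condition holds.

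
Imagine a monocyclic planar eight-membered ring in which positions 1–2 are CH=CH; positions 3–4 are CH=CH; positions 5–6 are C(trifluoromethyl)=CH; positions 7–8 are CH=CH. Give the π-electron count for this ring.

All ring atoms are sp² and supply a p orbital to the ring (the double-bond atoms are sp², each contributing one p electron); the conjugation is uninterrupted.
Counting π electrons: 4 × 2 = 8 from the 4 double-bond units.

8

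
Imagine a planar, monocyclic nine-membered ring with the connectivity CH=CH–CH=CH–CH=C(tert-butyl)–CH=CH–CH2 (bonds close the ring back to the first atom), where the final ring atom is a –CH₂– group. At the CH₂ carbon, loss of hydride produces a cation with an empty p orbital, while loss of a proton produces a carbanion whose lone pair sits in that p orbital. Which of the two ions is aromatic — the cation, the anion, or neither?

Once that carbon is sp², every ring atom has a p orbital and both ions are fully conjugated.
Cation: 4 × 2 + 0 = 8 π electrons → 4(2), antiaromatic.
Anion: 4 × 2 + 2 = 10 π electrons → 4(2)+2, aromatic.

The anion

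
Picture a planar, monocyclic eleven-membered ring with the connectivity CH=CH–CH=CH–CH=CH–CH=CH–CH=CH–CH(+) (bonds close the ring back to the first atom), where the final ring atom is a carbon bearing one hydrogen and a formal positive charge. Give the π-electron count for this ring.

Every ring atom contributes a p orbital perpendicular to the ring (each doubly-bonded ring atom is sp² with one p-orbital electron; the carbocation has an empty p orbital), so the π system is cyclic and fully conjugated.
Counting π electrons: 5 × 2 = 10 from the double-bond units + 0 from the CH(+) atom = 10.

10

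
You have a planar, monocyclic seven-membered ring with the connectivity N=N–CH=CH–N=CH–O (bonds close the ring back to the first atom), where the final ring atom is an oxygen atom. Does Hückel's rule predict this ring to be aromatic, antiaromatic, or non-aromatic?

Antiaromatic

All ring atoms are sp² and supply a p orbital to the ring (every atom in a ring double bond is sp² and brings one electron to the p orbital; the doubly-bonded nitrogens are pyridine-type — their lone pairs lie in the ring plane, leaving one electron in the p orbital; the oxygen donates one lone pair from its p orbital); the conjugation is uninterrupted.
π-electron count: 3 × 2 = 6 from the double-bond units + 2 from the O atom = 8.
8 is a 4n count (n = 2), so the planar conjugated ring is antiaromatic.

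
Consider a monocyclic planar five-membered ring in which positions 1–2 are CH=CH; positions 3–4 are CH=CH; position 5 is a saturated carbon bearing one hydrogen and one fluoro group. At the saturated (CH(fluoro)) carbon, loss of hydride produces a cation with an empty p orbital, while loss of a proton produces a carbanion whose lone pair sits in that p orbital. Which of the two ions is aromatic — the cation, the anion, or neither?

The anion

In either ion the ring is fully conjugated: every atom, including the new sp² carbon, supplies a p orbital.
Cation: 2 × 2 + 0 = 4 π electrons → 4(1), antiaromatic.
Anion: 2 × 2 + 2 = 6 π electrons → 4(1)+2, aromatic.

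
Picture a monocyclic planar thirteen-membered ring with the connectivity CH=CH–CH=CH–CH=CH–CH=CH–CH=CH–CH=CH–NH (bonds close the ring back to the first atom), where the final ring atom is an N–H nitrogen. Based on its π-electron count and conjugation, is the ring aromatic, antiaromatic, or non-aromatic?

The p orbitals form a continuous loop: the double-bond atoms are sp², each contributing one p electron; the pyrrole-type nitrogen donates its lone pair from the p orbital. The ring is fully conjugated.
Adding the contributions, 6 × 2 = 12 from the double-bond units + 2 from the NH atom = 14.
With 14 π electrons (n = 3), the Hückel 4n+2 condition holds.

Aromatic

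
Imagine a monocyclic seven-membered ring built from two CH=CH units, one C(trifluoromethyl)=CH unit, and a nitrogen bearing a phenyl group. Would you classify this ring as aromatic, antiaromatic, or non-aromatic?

Every ring atom contributes a p orbital perpendicular to the ring (every atom in a ring double bond is sp² and brings one electron to the p orbital; the pyrrole-type nitrogen donates its lone pair from the p orbital), so the π system is cyclic and fully conjugated.
Tallying contributions gives 3 × 2 = 6 from the double-bond units + 2 from the N(phenyl) atom = 8.
A 4n π count (8, n = 2) in a planar conjugated ring means antiaromatic.

Antiaromatic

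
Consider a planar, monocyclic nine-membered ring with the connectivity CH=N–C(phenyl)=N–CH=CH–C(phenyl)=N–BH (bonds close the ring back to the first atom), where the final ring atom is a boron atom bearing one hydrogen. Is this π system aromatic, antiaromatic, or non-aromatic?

All ring atoms are sp² and supply a p orbital to the ring (the double-bond atoms are sp², each contributing one p electron; each =N– nitrogen is pyridine-type (lone pair in the sp² plane, one electron in the p orbital); the boron has an empty p orbital); the conjugation is uninterrupted.
Counting π electrons: 4 × 2 = 8 from the double-bond units + 0 from the BH atom = 8.
8 is a 4n count (n = 2), so the planar conjugated ring is antiaromatic.

Antiaromatic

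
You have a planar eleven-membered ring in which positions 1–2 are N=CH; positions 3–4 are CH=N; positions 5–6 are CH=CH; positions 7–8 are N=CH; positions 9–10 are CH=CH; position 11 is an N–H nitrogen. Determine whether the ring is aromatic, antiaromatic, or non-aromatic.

Antiaromatic

Check conjugation: each doubly-bonded ring atom is sp² with one p-orbital electron; the doubly-bonded nitrogens are pyridine-type — their lone pairs lie in the ring plane, leaving one electron in the p orbital; the pyrrole-type nitrogen donates its lone pair from the p orbital — every position has a p orbital, so the cyclic π system is continuous.
Counting π electrons: 5 × 2 = 10 from the double-bond units + 2 from the NH atom = 12.
With 12 = 4·3 π electrons, Hückel's rule classifies the planar ring as antiaromatic.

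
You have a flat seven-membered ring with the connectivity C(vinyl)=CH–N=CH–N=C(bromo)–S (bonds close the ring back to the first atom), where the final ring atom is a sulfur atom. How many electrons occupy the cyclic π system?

8

All ring atoms are sp² and supply a p orbital to the ring (every atom in a ring double bond is sp² and brings one electron to the p orbital; the doubly-bonded nitrogens are pyridine-type — their lone pairs lie in the ring plane, leaving one electron in the p orbital; the sulfur donates one lone pair from its p orbital); the conjugation is uninterrupted.
Adding the contributions, 3 × 2 = 6 from the double-bond units + 2 from the S atom = 8.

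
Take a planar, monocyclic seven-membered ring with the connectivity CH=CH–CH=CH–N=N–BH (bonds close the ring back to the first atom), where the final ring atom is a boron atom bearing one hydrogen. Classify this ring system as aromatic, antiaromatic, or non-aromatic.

Aromatic

All ring atoms are sp² and supply a p orbital to the ring (the double-bond atoms are sp², each contributing one p electron; each sp² =N– keeps its lone pair in-plane and puts one electron into the π system; the boron has an empty p orbital); the conjugation is uninterrupted.
Tallying contributions gives 3 × 2 = 6 from the double-bond units + 0 from the BH atom = 6.
6 = 4(1) + 2, which satisfies Hückel's 4n+2 rule.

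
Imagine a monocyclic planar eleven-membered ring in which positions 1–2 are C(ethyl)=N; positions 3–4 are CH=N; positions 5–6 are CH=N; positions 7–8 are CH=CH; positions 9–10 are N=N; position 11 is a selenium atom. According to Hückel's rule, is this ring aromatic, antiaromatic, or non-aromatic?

Antiaromatic

The p orbitals form a continuous loop: each doubly-bonded ring atom is sp² with one p-orbital electron; each sp² =N– keeps its lone pair in-plane and puts one electron into the π system; the selenium donates one lone pair from its p orbital. The ring is fully conjugated.
Counting π electrons: 5 × 2 = 10 from the double-bond units + 2 from the Se atom = 12.
With 12 = 4·3 π electrons, Hückel's rule classifies the planar ring as antiaromatic.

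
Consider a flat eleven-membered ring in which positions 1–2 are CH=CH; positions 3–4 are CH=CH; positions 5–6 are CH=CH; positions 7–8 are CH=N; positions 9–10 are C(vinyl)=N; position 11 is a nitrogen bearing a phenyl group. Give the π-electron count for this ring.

12

The p orbitals form a continuous loop: every atom in a ring double bond is sp² and brings one electron to the p orbital; the doubly-bonded nitrogens are pyridine-type — their lone pairs lie in the ring plane, leaving one electron in the p orbital; the pyrrole-type nitrogen donates its lone pair from the p orbital. The ring is fully conjugated.
Adding the contributions, 5 × 2 = 10 from the double-bond units + 2 from the N(phenyl) atom = 12.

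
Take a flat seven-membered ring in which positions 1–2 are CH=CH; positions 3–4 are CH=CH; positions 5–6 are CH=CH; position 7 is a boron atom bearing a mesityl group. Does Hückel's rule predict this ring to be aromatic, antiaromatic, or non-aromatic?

Aromatic

Every ring atom contributes a p orbital perpendicular to the ring (each doubly-bonded ring atom is sp² with one p-orbital electron; the boron has an empty p orbital), so the π system is cyclic and fully conjugated.
π-electron count: 3 × 2 = 6 from the double-bond units + 0 from the B(mesityl) atom = 6.
Since 6 = 4·1 + 2, the ring meets the 4n+2 criterion.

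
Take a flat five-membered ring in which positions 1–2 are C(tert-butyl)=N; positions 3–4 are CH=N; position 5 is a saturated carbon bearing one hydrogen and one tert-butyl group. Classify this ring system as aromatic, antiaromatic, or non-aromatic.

Non-aromatic

The CH(tert-butyl) carbon is saturated: that saturated carbon is sp³ and has no p orbital in the ring π system. Conjugation is not continuous around the ring.
Broken conjugation rules out both aromaticity and antiaromaticity.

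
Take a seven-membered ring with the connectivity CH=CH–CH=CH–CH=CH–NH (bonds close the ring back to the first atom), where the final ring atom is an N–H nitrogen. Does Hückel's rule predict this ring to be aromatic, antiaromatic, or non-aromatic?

Every ring atom contributes a p orbital perpendicular to the ring (the double-bond atoms are sp², each contributing one p electron; the pyrrole-type nitrogen donates its lone pair from the p orbital), so the π system is cyclic and fully conjugated.
Counting π electrons: 3 × 2 = 6 from the double-bond units + 2 from the NH atom = 8.
With 8 = 4·2 π electrons, Hückel's rule classifies the planar ring as antiaromatic.

Antiaromatic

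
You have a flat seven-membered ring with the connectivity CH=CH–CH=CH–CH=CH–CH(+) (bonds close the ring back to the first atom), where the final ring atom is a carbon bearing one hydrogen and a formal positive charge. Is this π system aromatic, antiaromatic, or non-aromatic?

Aromatic

Check conjugation: each doubly-bonded ring atom is sp² with one p-orbital electron; the carbocation has an empty p orbital — every position has a p orbital, so the cyclic π system is continuous.
Tallying contributions gives 3 × 2 = 6 from the double-bond units + 0 from the CH(+) atom = 6.
With 6 π electrons (n = 1), the Hückel 4n+2 condition holds.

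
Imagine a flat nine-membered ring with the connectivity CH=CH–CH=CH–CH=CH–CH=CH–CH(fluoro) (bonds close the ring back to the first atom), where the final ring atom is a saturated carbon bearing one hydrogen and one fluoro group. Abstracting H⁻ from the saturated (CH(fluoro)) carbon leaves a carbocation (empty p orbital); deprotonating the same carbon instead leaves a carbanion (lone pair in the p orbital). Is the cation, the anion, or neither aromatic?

The anion

In either ion the ring is fully conjugated: every atom, including the new sp² carbon, supplies a p orbital.
Cation: 4 × 2 + 0 = 8 π electrons → 4(2), antiaromatic.
Anion: 4 × 2 + 2 = 10 π electrons → 4(2)+2, aromatic.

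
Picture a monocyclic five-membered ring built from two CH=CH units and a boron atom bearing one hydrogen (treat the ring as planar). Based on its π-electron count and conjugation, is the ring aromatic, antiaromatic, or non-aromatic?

Antiaromatic

Check conjugation: each doubly-bonded ring atom is sp² with one p-orbital electron; the boron has an empty p orbital — every position has a p orbital, so the cyclic π system is continuous.
π-electron count: 2 × 2 = 4 from the double-bond units + 0 from the BH atom = 4.
4 is a 4n count (n = 1), so the planar conjugated ring is antiaromatic.
(The species described is borole.)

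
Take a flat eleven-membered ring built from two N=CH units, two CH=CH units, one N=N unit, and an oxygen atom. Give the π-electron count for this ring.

Every ring atom contributes a p orbital perpendicular to the ring (every atom in a ring double bond is sp² and brings one electron to the p orbital; each sp² =N– keeps its lone pair in-plane and puts one electron into the π system; the oxygen donates one lone pair from its p orbital), so the π system is cyclic and fully conjugated.
Adding the contributions, 5 × 2 = 10 from the double-bond units + 2 from the O atom = 12.

12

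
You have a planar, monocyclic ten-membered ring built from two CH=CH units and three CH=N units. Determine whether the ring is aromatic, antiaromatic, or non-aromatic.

Every ring atom contributes a p orbital perpendicular to the ring (every atom in a ring double bond is sp² and brings one electron to the p orbital; each sp² =N– keeps its lone pair in-plane and puts one electron into the π system), so the π system is cyclic and fully conjugated.
Counting π electrons: 5 × 2 = 10 from the 5 double-bond units.
10 = 4(2) + 2, which satisfies Hückel's 4n+2 rule.

Aromatic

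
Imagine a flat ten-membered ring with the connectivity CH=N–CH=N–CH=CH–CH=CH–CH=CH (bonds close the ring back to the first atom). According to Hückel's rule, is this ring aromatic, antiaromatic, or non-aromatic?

Aromatic

The p orbitals form a continuous loop: the double-bond atoms are sp², each contributing one p electron; the doubly-bonded nitrogens are pyridine-type — their lone pairs lie in the ring plane, leaving one electron in the p orbital. The ring is fully conjugated.
Adding the contributions, 5 × 2 = 10 from the 5 double-bond units.
Since 10 = 4·2 + 2, the ring meets the 4n+2 criterion.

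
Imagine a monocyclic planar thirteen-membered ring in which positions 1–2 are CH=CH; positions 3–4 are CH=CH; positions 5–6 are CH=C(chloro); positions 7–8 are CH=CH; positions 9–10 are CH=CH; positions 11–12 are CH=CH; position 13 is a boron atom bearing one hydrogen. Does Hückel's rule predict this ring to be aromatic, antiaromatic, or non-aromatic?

Antiaromatic

Every ring atom contributes a p orbital perpendicular to the ring (each doubly-bonded ring atom is sp² with one p-orbital electron; the boron has an empty p orbital), so the π system is cyclic and fully conjugated.
π-electron count: 6 × 2 = 12 from the double-bond units + 0 from the BH atom = 12.
12 = 4(3); a planar, fully conjugated 4n system is antiaromatic.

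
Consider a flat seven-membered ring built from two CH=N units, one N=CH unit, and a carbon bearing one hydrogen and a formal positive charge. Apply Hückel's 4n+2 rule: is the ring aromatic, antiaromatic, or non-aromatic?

All ring atoms are sp² and supply a p orbital to the ring (every atom in a ring double bond is sp² and brings one electron to the p orbital; each sp² =N– keeps its lone pair in-plane and puts one electron into the π system; the carbocation has an empty p orbital); the conjugation is uninterrupted.
Tallying contributions gives 3 × 2 = 6 from the double-bond units + 0 from the CH(+) atom = 6.
With 6 π electrons (n = 1), the Hückel 4n+2 condition holds.

Aromatic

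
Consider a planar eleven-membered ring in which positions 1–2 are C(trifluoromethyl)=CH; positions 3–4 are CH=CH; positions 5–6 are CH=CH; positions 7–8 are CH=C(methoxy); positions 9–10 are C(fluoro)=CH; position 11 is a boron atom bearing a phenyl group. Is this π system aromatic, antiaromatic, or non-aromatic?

All ring atoms are sp² and supply a p orbital to the ring (each doubly-bonded ring atom is sp² with one p-orbital electron; the boron has an empty p orbital); the conjugation is uninterrupted.
Tallying contributions gives 5 × 2 = 10 from the double-bond units + 0 from the B(phenyl) atom = 10.
10 = 4(2) + 2, which satisfies Hückel's 4n+2 rule.

Aromatic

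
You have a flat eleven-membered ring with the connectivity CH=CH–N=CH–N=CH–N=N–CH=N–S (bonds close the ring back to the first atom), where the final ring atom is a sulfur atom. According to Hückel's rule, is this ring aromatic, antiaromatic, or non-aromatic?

Check conjugation: every atom in a ring double bond is sp² and brings one electron to the p orbital; the doubly-bonded nitrogens are pyridine-type — their lone pairs lie in the ring plane, leaving one electron in the p orbital; the sulfur donates one lone pair from its p orbital — every position has a p orbital, so the cyclic π system is continuous.
π-electron count: 5 × 2 = 10 from the double-bond units + 2 from the S atom = 12.
12 = 4(3); a planar, fully conjugated 4n system is antiaromatic.

Antiaromatic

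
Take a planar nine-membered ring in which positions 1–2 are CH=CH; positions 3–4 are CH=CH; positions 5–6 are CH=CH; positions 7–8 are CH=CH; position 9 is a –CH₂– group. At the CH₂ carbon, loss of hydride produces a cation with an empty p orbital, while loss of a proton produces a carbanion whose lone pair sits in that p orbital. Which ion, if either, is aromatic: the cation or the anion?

The anion

In either ion the ring is fully conjugated: every atom, including the new sp² carbon, supplies a p orbital.
Cation: 4 × 2 + 0 = 8 π electrons → 4(2), antiaromatic.
Anion: 4 × 2 + 2 = 10 π electrons → 4(2)+2, aromatic.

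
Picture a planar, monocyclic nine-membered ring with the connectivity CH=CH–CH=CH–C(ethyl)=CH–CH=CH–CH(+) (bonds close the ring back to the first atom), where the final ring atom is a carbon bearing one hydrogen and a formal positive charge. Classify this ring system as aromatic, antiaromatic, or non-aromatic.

All ring atoms are sp² and supply a p orbital to the ring (every atom in a ring double bond is sp² and brings one electron to the p orbital; the carbocation has an empty p orbital); the conjugation is uninterrupted.
Counting π electrons: 4 × 2 = 8 from the double-bond units + 0 from the CH(+) atom = 8.
A 4n π count (8, n = 2) in a planar conjugated ring means antiaromatic.

Antiaromatic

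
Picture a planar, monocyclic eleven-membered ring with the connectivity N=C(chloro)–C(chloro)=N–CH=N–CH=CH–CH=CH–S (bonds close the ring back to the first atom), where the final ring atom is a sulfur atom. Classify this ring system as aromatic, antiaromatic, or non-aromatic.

Check conjugation: the double-bond atoms are sp², each contributing one p electron; the doubly-bonded nitrogens are pyridine-type — their lone pairs lie in the ring plane, leaving one electron in the p orbital; the sulfur donates one lone pair from its p orbital — every position has a p orbital, so the cyclic π system is continuous.
Counting π electrons: 5 × 2 = 10 from the double-bond units + 2 from the S atom = 12.
12 = 4(3); a planar, fully conjugated 4n system is antiaromatic.

Antiaromatic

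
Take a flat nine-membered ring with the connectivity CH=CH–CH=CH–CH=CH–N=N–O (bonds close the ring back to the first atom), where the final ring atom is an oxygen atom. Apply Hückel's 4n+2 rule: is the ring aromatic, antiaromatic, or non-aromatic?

Aromatic

Check conjugation: every atom in a ring double bond is sp² and brings one electron to the p orbital; the doubly-bonded nitrogens are pyridine-type — their lone pairs lie in the ring plane, leaving one electron in the p orbital; the oxygen donates one lone pair from its p orbital — every position has a p orbital, so the cyclic π system is continuous.
π-electron count: 4 × 2 = 8 from the double-bond units + 2 from the O atom = 10.
10 = 4(2) + 2, which satisfies Hückel's 4n+2 rule.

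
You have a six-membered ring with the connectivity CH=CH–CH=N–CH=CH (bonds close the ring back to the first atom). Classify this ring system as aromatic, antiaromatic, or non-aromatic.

The p orbitals form a continuous loop: the double-bond atoms are sp², each contributing one p electron; the doubly-bonded nitrogens are pyridine-type — their lone pairs lie in the ring plane, leaving one electron in the p orbital. The ring is fully conjugated.
Tallying contributions gives 3 × 2 = 6 from the 3 double-bond units.
Since 6 = 4·1 + 2, the ring meets the 4n+2 criterion.

Aromatic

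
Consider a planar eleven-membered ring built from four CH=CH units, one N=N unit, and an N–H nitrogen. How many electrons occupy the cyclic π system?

12

Check conjugation: every atom in a ring double bond is sp² and brings one electron to the p orbital; each sp² =N– keeps its lone pair in-plane and puts one electron into the π system; the pyrrole-type nitrogen donates its lone pair from the p orbital — every position has a p orbital, so the cyclic π system is continuous.
Counting π electrons: 5 × 2 = 10 from the double-bond units + 2 from the NH atom = 12.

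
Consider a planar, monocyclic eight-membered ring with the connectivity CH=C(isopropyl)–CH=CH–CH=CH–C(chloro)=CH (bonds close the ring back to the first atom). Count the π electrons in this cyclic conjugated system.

8

Every ring atom contributes a p orbital perpendicular to the ring (each doubly-bonded ring atom is sp² with one p-orbital electron), so the π system is cyclic and fully conjugated.
Counting π electrons: 4 × 2 = 8 from the 4 double-bond units.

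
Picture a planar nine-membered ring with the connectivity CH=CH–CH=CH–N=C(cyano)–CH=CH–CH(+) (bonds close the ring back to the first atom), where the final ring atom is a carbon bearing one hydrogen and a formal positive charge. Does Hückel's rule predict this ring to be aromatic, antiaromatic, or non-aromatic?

All ring atoms are sp² and supply a p orbital to the ring (each doubly-bonded ring atom is sp² with one p-orbital electron; the doubly-bonded nitrogens are pyridine-type — their lone pairs lie in the ring plane, leaving one electron in the p orbital; the carbocation has an empty p orbital); the conjugation is uninterrupted.
π-electron count: 4 × 2 = 8 from the double-bond units + 0 from the CH(+) atom = 8.
A 4n π count (8, n = 2) in a planar conjugated ring means antiaromatic.

Antiaromatic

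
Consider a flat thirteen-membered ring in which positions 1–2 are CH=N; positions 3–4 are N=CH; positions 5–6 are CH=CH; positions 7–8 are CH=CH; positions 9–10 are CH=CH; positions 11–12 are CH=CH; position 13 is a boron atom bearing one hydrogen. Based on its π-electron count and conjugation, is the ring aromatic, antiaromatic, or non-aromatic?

Antiaromatic

Every ring atom contributes a p orbital perpendicular to the ring (every atom in a ring double bond is sp² and brings one electron to the p orbital; the doubly-bonded nitrogens are pyridine-type — their lone pairs lie in the ring plane, leaving one electron in the p orbital; the boron has an empty p orbital), so the π system is cyclic and fully conjugated.
π-electron count: 6 × 2 = 12 from the double-bond units + 0 from the BH atom = 12.
12 = 4(3); a planar, fully conjugated 4n system is antiaromatic.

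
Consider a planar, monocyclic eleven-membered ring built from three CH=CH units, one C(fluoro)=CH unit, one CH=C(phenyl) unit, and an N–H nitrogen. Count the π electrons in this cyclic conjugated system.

12

All ring atoms are sp² and supply a p orbital to the ring (every atom in a ring double bond is sp² and brings one electron to the p orbital; the pyrrole-type nitrogen donates its lone pair from the p orbital); the conjugation is uninterrupted.
Tallying contributions gives 5 × 2 = 10 from the double-bond units + 2 from the NH atom = 12.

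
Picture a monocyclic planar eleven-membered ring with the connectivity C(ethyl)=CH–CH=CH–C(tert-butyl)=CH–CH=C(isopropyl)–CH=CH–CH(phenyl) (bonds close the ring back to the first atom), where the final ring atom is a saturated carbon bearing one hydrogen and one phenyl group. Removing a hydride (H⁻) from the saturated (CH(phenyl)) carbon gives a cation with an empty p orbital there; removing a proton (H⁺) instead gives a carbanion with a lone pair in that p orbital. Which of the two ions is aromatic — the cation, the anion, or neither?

In either ion the ring is fully conjugated: every atom, including the new sp² carbon, supplies a p orbital.
Cation: 5 × 2 + 0 = 10 π electrons → 4(2)+2, aromatic.
Anion: 5 × 2 + 2 = 12 π electrons → 4(3), antiaromatic.

The cation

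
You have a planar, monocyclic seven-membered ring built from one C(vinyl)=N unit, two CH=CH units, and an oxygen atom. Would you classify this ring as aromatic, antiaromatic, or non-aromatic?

Antiaromatic

Every ring atom contributes a p orbital perpendicular to the ring (the double-bond atoms are sp², each contributing one p electron; each sp² =N– keeps its lone pair in-plane and puts one electron into the π system; the oxygen donates one lone pair from its p orbital), so the π system is cyclic and fully conjugated.
Tallying contributions gives 3 × 2 = 6 from the double-bond units + 2 from the O atom = 8.
8 is a 4n count (n = 2), so the planar conjugated ring is antiaromatic.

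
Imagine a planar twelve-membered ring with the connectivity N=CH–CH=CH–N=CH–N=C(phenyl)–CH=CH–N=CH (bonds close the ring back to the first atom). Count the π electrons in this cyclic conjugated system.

12

Every ring atom contributes a p orbital perpendicular to the ring (every atom in a ring double bond is sp² and brings one electron to the p orbital; each sp² =N– keeps its lone pair in-plane and puts one electron into the π system), so the π system is cyclic and fully conjugated.
Counting π electrons: 6 × 2 = 12 from the 6 double-bond units.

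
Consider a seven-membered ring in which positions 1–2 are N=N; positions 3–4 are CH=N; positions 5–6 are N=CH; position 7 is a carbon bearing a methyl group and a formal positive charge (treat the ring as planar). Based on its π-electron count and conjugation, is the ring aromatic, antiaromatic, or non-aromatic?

Aromatic

Check conjugation: the double-bond atoms are sp², each contributing one p electron; each =N– nitrogen is pyridine-type (lone pair in the sp² plane, one electron in the p orbital); the carbocation has an empty p orbital — every position has a p orbital, so the cyclic π system is continuous.
Adding the contributions, 3 × 2 = 6 from the double-bond units + 0 from the C(methyl)(+) atom = 6.
Since 6 = 4·1 + 2, the ring meets the 4n+2 criterion.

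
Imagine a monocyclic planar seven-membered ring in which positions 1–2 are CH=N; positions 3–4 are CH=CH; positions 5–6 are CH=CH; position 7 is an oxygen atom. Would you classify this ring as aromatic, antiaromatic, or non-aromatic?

Antiaromatic

Check conjugation: each doubly-bonded ring atom is sp² with one p-orbital electron; the doubly-bonded nitrogens are pyridine-type — their lone pairs lie in the ring plane, leaving one electron in the p orbital; the oxygen donates one lone pair from its p orbital — every position has a p orbital, so the cyclic π system is continuous.
Tallying contributions gives 3 × 2 = 6 from the double-bond units + 2 from the O atom = 8.
8 = 4(2); a planar, fully conjugated 4n system is antiaromatic.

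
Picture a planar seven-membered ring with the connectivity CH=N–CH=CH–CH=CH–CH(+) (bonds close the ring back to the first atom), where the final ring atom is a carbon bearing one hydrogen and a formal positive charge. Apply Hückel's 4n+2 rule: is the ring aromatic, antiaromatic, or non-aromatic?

Aromatic

Check conjugation: every atom in a ring double bond is sp² and brings one electron to the p orbital; the doubly-bonded nitrogens are pyridine-type — their lone pairs lie in the ring plane, leaving one electron in the p orbital; the carbocation has an empty p orbital — every position has a p orbital, so the cyclic π system is continuous.
Adding the contributions, 3 × 2 = 6 from the double-bond units + 0 from the CH(+) atom = 6.
Since 6 = 4·1 + 2, the ring meets the 4n+2 criterion.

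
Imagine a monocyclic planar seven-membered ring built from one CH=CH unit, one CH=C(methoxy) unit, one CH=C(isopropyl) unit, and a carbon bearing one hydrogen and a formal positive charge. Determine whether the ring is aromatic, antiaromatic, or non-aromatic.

Aromatic

Check conjugation: the double-bond atoms are sp², each contributing one p electron; the carbocation has an empty p orbital — every position has a p orbital, so the cyclic π system is continuous.
Counting π electrons: 3 × 2 = 6 from the double-bond units + 0 from the CH(+) atom = 6.
That gives a 4n+2 count (6, n = 1).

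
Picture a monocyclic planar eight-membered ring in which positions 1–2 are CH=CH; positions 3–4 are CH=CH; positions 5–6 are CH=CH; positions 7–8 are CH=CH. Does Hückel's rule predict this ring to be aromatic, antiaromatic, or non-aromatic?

All ring atoms are sp² and supply a p orbital to the ring (the double-bond atoms are sp², each contributing one p electron); the conjugation is uninterrupted.
Counting π electrons: 4 × 2 = 8 from the 4 double-bond units.
A 4n π count (8, n = 2) in a planar conjugated ring means antiaromatic.
(This ring is cyclooctatetraene.)

Antiaromatic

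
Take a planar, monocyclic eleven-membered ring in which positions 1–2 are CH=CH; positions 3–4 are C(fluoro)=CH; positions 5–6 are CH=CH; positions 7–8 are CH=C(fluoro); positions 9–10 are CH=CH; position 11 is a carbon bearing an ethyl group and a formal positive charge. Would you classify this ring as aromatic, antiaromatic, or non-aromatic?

Aromatic

The p orbitals form a continuous loop: every atom in a ring double bond is sp² and brings one electron to the p orbital; the carbocation has an empty p orbital. The ring is fully conjugated.
Adding the contributions, 5 × 2 = 10 from the double-bond units + 0 from the C(ethyl)(+) atom = 10.
With 10 π electrons (n = 2), the Hückel 4n+2 condition holds.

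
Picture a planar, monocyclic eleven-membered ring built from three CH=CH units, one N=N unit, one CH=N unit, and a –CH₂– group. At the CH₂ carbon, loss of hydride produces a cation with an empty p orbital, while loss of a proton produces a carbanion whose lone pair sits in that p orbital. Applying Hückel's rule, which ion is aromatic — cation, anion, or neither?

In either ion the ring is fully conjugated: every atom, including the new sp² carbon, supplies a p orbital.
Cation: 5 × 2 + 0 = 10 π electrons → 4(2)+2, aromatic.
Anion: 5 × 2 + 2 = 12 π electrons → 4(3), antiaromatic.

The cation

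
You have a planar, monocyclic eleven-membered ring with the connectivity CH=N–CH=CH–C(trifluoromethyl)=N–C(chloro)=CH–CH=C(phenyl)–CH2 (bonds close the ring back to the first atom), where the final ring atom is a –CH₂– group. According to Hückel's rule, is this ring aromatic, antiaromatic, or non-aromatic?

Because the tetrahedral CH₂ carbon is sp³ and has no p orbital in the ring π system at the CH2 position, the π system cannot extend all the way around the ring.
Broken conjugation rules out both aromaticity and antiaromaticity.

Non-aromatic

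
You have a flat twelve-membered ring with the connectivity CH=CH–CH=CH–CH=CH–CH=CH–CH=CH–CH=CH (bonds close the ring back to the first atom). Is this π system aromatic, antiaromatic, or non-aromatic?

All ring atoms are sp² and supply a p orbital to the ring (every atom in a ring double bond is sp² and brings one electron to the p orbital); the conjugation is uninterrupted.
π-electron count: 6 × 2 = 12 from the 6 double-bond units.
12 is a 4n count (n = 3), so the planar conjugated ring is antiaromatic.

Antiaromatic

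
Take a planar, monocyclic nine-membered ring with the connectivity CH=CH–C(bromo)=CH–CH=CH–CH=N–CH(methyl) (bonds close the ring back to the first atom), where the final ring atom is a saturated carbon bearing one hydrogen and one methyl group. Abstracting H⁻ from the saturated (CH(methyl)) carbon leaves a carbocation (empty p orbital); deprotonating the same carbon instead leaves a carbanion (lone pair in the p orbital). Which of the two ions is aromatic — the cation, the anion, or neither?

The anion

Both ions have a continuous loop of p orbitals — each ring atom is sp².
Cation: 4 × 2 + 0 = 8 π electrons → 4(2), antiaromatic.
Anion: 4 × 2 + 2 = 10 π electrons → 4(2)+2, aromatic.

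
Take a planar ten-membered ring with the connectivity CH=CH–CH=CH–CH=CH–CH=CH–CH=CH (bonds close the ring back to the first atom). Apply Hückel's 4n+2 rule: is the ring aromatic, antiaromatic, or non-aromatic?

All ring atoms are sp² and supply a p orbital to the ring (each doubly-bonded ring atom is sp² with one p-orbital electron); the conjugation is uninterrupted.
Adding the contributions, 5 × 2 = 10 from the 5 double-bond units.
10 = 4(2) + 2, which satisfies Hückel's 4n+2 rule.

Aromatic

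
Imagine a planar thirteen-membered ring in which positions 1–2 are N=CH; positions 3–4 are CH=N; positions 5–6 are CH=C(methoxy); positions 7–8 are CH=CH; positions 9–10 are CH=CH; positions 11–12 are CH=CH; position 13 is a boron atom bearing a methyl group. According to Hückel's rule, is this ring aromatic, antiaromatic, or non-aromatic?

Antiaromatic

All ring atoms are sp² and supply a p orbital to the ring (every atom in a ring double bond is sp² and brings one electron to the p orbital; each =N– nitrogen is pyridine-type (lone pair in the sp² plane, one electron in the p orbital); the boron has an empty p orbital); the conjugation is uninterrupted.
Adding the contributions, 6 × 2 = 12 from the double-bond units + 0 from the B(methyl) atom = 12.
With 12 = 4·3 π electrons, Hückel's rule classifies the planar ring as antiaromatic.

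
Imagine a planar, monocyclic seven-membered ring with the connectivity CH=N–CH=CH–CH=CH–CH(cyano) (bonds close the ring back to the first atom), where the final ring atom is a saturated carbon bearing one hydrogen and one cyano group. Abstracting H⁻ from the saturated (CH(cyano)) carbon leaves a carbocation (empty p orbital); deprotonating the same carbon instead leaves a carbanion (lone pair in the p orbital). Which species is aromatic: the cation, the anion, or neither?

In both ions every ring atom is sp² and contributes a p orbital, so both rings are fully conjugated.
Cation: 3 × 2 + 0 = 6 π electrons → 4(1)+2, aromatic.
Anion: 3 × 2 + 2 = 8 π electrons → 4(2), antiaromatic.

The cation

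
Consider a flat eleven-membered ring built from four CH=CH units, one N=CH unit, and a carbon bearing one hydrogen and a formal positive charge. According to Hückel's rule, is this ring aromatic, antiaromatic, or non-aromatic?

Aromatic

Every ring atom contributes a p orbital perpendicular to the ring (every atom in a ring double bond is sp² and brings one electron to the p orbital; each sp² =N– keeps its lone pair in-plane and puts one electron into the π system; the carbocation has an empty p orbital), so the π system is cyclic and fully conjugated.
Counting π electrons: 5 × 2 = 10 from the double-bond units + 0 from the CH(+) atom = 10.
10 = 4(2) + 2, which satisfies Hückel's 4n+2 rule.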